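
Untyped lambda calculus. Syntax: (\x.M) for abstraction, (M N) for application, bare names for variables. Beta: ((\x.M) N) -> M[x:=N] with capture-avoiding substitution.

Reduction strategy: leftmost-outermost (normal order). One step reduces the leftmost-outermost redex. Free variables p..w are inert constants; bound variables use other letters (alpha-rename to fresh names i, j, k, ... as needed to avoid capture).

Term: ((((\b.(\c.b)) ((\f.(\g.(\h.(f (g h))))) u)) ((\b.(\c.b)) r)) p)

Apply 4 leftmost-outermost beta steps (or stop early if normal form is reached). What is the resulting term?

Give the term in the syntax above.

Answer: (\h.(u (p h)))

Derivation:
Step 0: ((((\b.(\c.b)) ((\f.(\g.(\h.(f (g h))))) u)) ((\b.(\c.b)) r)) p)
Step 1: (((\c.((\f.(\g.(\h.(f (g h))))) u)) ((\b.(\c.b)) r)) p)
Step 2: (((\f.(\g.(\h.(f (g h))))) u) p)
Step 3: ((\g.(\h.(u (g h)))) p)
Step 4: (\h.(u (p h)))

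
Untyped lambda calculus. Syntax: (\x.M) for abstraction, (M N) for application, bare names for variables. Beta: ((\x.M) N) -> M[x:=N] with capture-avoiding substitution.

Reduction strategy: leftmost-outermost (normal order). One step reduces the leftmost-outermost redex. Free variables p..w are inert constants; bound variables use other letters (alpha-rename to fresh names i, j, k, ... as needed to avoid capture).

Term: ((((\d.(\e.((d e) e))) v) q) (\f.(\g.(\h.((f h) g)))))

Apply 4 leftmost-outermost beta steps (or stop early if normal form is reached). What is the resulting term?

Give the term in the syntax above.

Step 0: ((((\d.(\e.((d e) e))) v) q) (\f.(\g.(\h.((f h) g)))))
Step 1: (((\e.((v e) e)) q) (\f.(\g.(\h.((f h) g)))))
Step 2: (((v q) q) (\f.(\g.(\h.((f h) g)))))
Step 3: (normal form reached)

Answer: (((v q) q) (\f.(\g.(\h.((f h) g)))))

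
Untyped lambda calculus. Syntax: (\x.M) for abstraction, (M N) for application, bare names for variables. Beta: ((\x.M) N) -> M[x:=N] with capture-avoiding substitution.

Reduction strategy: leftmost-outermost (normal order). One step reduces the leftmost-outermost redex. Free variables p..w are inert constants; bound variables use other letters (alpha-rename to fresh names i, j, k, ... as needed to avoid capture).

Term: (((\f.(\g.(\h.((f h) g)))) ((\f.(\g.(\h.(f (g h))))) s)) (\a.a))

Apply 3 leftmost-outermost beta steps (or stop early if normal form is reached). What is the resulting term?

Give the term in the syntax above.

Step 0: (((\f.(\g.(\h.((f h) g)))) ((\f.(\g.(\h.(f (g h))))) s)) (\a.a))
Step 1: ((\g.(\h.((((\f.(\g.(\h.(f (g h))))) s) h) g))) (\a.a))
Step 2: (\h.((((\f.(\g.(\h.(f (g h))))) s) h) (\a.a)))
Step 3: (\h.(((\g.(\h.(s (g h)))) h) (\a.a)))

Answer: (\h.(((\g.(\h.(s (g h)))) h) (\a.a)))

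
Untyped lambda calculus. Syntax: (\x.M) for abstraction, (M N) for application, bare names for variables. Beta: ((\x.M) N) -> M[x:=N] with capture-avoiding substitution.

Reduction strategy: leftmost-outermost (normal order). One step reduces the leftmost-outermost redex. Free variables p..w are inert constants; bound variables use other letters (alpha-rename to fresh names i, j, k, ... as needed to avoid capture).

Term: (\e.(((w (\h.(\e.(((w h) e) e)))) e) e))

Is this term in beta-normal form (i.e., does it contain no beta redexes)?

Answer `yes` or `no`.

Term: (\e.(((w (\h.(\e.(((w h) e) e)))) e) e))
No beta redexes found.

Answer: yes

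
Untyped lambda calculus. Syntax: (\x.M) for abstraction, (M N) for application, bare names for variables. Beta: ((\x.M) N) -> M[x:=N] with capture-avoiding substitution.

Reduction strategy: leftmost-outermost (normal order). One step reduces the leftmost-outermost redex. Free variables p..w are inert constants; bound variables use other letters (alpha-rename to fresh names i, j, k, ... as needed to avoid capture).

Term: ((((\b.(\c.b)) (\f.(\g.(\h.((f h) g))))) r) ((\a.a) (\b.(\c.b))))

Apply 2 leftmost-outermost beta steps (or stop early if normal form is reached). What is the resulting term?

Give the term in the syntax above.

Answer: ((\f.(\g.(\h.((f h) g)))) ((\a.a) (\b.(\c.b))))

Derivation:
Step 0: ((((\b.(\c.b)) (\f.(\g.(\h.((f h) g))))) r) ((\a.a) (\b.(\c.b))))
Step 1: (((\c.(\f.(\g.(\h.((f h) g))))) r) ((\a.a) (\b.(\c.b))))
Step 2: ((\f.(\g.(\h.((f h) g)))) ((\a.a) (\b.(\c.b))))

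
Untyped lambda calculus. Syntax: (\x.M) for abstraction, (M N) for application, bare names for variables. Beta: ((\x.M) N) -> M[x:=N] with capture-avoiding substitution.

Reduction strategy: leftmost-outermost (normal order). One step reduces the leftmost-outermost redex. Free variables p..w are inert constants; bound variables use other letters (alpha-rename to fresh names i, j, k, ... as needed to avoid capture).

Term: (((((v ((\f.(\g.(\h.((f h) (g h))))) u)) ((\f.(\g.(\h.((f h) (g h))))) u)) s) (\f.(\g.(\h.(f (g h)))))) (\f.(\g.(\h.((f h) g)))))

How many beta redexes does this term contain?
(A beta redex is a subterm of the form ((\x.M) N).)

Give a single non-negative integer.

Answer: 2

Derivation:
Term: (((((v ((\f.(\g.(\h.((f h) (g h))))) u)) ((\f.(\g.(\h.((f h) (g h))))) u)) s) (\f.(\g.(\h.(f (g h)))))) (\f.(\g.(\h.((f h) g)))))
  Redex: ((\f.(\g.(\h.((f h) (g h))))) u)
  Redex: ((\f.(\g.(\h.((f h) (g h))))) u)
Total redexes: 2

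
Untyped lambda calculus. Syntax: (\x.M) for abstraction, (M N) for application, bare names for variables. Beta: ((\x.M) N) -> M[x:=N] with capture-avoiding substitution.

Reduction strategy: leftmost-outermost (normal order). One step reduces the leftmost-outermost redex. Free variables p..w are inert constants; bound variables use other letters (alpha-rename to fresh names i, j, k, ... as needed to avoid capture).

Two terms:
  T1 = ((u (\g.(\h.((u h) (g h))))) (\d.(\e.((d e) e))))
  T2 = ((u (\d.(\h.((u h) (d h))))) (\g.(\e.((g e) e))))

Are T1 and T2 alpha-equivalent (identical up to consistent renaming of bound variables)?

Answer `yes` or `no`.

Answer: yes

Derivation:
Term 1: ((u (\g.(\h.((u h) (g h))))) (\d.(\e.((d e) e))))
Term 2: ((u (\d.(\h.((u h) (d h))))) (\g.(\e.((g e) e))))
Alpha-equivalence: compare structure up to binder renaming.
Result: True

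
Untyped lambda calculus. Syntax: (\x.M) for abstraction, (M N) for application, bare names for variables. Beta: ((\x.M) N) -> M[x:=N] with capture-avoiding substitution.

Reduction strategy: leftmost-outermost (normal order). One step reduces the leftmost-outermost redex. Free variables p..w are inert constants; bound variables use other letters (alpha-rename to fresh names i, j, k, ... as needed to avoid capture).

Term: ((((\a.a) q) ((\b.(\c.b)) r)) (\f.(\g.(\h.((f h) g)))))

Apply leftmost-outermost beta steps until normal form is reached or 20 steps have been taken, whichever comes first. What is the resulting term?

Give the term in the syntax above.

Step 0: ((((\a.a) q) ((\b.(\c.b)) r)) (\f.(\g.(\h.((f h) g)))))
Step 1: ((q ((\b.(\c.b)) r)) (\f.(\g.(\h.((f h) g)))))
Step 2: ((q (\c.r)) (\f.(\g.(\h.((f h) g)))))

Answer: ((q (\c.r)) (\f.(\g.(\h.((f h) g)))))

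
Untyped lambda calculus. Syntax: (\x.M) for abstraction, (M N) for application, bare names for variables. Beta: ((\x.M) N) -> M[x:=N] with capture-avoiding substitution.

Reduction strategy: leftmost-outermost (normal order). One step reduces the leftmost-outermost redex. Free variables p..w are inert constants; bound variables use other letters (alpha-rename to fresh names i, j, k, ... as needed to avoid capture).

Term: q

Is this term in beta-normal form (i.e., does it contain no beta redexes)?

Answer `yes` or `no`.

Term: q
No beta redexes found.

Answer: yes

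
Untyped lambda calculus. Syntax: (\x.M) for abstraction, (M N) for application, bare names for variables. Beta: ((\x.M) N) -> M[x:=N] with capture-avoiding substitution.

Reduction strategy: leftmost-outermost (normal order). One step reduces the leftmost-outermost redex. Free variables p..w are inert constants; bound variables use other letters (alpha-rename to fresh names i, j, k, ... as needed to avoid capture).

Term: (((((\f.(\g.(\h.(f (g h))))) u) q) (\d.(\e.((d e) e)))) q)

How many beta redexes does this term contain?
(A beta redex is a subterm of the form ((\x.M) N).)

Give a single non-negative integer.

Answer: 1

Derivation:
Term: (((((\f.(\g.(\h.(f (g h))))) u) q) (\d.(\e.((d e) e)))) q)
  Redex: ((\f.(\g.(\h.(f (g h))))) u)
Total redexes: 1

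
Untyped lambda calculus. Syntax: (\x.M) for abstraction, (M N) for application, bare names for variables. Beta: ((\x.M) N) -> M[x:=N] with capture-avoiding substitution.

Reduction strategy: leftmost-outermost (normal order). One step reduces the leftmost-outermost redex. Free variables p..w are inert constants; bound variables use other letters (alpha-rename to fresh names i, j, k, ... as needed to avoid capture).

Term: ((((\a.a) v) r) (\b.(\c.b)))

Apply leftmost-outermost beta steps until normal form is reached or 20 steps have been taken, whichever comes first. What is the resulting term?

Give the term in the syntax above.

Step 0: ((((\a.a) v) r) (\b.(\c.b)))
Step 1: ((v r) (\b.(\c.b)))

Answer: ((v r) (\b.(\c.b)))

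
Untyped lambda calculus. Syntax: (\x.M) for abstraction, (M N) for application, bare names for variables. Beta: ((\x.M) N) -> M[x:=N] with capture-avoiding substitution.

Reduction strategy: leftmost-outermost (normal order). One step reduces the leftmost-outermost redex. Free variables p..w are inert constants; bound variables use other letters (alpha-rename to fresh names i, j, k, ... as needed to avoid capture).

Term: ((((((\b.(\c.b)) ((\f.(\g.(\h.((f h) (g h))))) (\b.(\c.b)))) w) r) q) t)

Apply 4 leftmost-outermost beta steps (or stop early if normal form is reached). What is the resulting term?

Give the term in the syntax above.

Step 0: ((((((\b.(\c.b)) ((\f.(\g.(\h.((f h) (g h))))) (\b.(\c.b)))) w) r) q) t)
Step 1: (((((\c.((\f.(\g.(\h.((f h) (g h))))) (\b.(\c.b)))) w) r) q) t)
Step 2: (((((\f.(\g.(\h.((f h) (g h))))) (\b.(\c.b))) r) q) t)
Step 3: ((((\g.(\h.(((\b.(\c.b)) h) (g h)))) r) q) t)
Step 4: (((\h.(((\b.(\c.b)) h) (r h))) q) t)

Answer: (((\h.(((\b.(\c.b)) h) (r h))) q) t)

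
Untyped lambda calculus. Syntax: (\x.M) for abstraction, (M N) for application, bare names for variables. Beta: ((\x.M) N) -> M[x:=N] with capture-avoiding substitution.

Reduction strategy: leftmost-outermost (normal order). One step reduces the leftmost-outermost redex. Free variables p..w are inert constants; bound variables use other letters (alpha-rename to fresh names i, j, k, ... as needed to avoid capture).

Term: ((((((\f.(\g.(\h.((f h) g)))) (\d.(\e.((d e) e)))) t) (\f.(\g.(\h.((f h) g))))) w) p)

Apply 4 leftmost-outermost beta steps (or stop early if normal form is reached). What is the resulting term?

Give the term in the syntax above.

Answer: ((((\e.(((\f.(\g.(\h.((f h) g)))) e) e)) t) w) p)

Derivation:
Step 0: ((((((\f.(\g.(\h.((f h) g)))) (\d.(\e.((d e) e)))) t) (\f.(\g.(\h.((f h) g))))) w) p)
Step 1: (((((\g.(\h.(((\d.(\e.((d e) e))) h) g))) t) (\f.(\g.(\h.((f h) g))))) w) p)
Step 2: ((((\h.(((\d.(\e.((d e) e))) h) t)) (\f.(\g.(\h.((f h) g))))) w) p)
Step 3: (((((\d.(\e.((d e) e))) (\f.(\g.(\h.((f h) g))))) t) w) p)
Step 4: ((((\e.(((\f.(\g.(\h.((f h) g)))) e) e)) t) w) p)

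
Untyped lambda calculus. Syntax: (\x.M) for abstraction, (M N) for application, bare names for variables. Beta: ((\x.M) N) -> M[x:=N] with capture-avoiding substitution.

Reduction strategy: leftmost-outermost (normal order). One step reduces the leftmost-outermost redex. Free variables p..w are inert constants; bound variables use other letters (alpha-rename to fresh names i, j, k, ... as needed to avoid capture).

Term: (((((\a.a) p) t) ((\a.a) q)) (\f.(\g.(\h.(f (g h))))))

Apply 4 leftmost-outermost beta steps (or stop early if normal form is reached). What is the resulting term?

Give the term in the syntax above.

Step 0: (((((\a.a) p) t) ((\a.a) q)) (\f.(\g.(\h.(f (g h))))))
Step 1: (((p t) ((\a.a) q)) (\f.(\g.(\h.(f (g h))))))
Step 2: (((p t) q) (\f.(\g.(\h.(f (g h))))))
Step 3: (normal form reached)

Answer: (((p t) q) (\f.(\g.(\h.(f (g h))))))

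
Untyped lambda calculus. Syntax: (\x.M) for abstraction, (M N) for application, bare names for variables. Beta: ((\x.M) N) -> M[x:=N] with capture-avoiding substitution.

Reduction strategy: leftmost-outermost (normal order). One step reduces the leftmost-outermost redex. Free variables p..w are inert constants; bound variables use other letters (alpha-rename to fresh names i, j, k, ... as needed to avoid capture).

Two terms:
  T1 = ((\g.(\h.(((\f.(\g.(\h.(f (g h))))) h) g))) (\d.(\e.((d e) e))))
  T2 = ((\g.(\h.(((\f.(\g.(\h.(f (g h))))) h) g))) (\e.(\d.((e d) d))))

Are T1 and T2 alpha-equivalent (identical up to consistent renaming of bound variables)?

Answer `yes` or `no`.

Term 1: ((\g.(\h.(((\f.(\g.(\h.(f (g h))))) h) g))) (\d.(\e.((d e) e))))
Term 2: ((\g.(\h.(((\f.(\g.(\h.(f (g h))))) h) g))) (\e.(\d.((e d) d))))
Alpha-equivalence: compare structure up to binder renaming.
Result: True

Answer: yes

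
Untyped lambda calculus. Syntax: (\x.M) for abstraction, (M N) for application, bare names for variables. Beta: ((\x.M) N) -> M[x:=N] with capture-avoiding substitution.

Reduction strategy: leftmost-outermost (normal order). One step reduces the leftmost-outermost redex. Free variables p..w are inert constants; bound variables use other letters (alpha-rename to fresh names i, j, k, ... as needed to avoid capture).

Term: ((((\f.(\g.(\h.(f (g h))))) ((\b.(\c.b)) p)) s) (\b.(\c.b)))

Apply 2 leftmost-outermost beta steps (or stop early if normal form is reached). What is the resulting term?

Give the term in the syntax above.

Answer: ((\h.(((\b.(\c.b)) p) (s h))) (\b.(\c.b)))

Derivation:
Step 0: ((((\f.(\g.(\h.(f (g h))))) ((\b.(\c.b)) p)) s) (\b.(\c.b)))
Step 1: (((\g.(\h.(((\b.(\c.b)) p) (g h)))) s) (\b.(\c.b)))
Step 2: ((\h.(((\b.(\c.b)) p) (s h))) (\b.(\c.b)))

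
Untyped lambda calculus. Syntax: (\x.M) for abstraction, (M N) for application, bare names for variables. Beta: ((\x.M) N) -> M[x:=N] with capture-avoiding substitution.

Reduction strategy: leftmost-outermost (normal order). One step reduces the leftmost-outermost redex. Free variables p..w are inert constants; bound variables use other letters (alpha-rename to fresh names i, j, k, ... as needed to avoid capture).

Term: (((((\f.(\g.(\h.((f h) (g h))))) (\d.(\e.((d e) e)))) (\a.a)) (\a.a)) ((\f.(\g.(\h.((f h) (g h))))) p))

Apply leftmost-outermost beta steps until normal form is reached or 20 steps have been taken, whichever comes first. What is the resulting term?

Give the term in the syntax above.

Answer: (\g.(\h.((p h) (g h))))

Derivation:
Step 0: (((((\f.(\g.(\h.((f h) (g h))))) (\d.(\e.((d e) e)))) (\a.a)) (\a.a)) ((\f.(\g.(\h.((f h) (g h))))) p))
Step 1: ((((\g.(\h.(((\d.(\e.((d e) e))) h) (g h)))) (\a.a)) (\a.a)) ((\f.(\g.(\h.((f h) (g h))))) p))
Step 2: (((\h.(((\d.(\e.((d e) e))) h) ((\a.a) h))) (\a.a)) ((\f.(\g.(\h.((f h) (g h))))) p))
Step 3: ((((\d.(\e.((d e) e))) (\a.a)) ((\a.a) (\a.a))) ((\f.(\g.(\h.((f h) (g h))))) p))
Step 4: (((\e.(((\a.a) e) e)) ((\a.a) (\a.a))) ((\f.(\g.(\h.((f h) (g h))))) p))
Step 5: ((((\a.a) ((\a.a) (\a.a))) ((\a.a) (\a.a))) ((\f.(\g.(\h.((f h) (g h))))) p))
Step 6: ((((\a.a) (\a.a)) ((\a.a) (\a.a))) ((\f.(\g.(\h.((f h) (g h))))) p))
Step 7: (((\a.a) ((\a.a) (\a.a))) ((\f.(\g.(\h.((f h) (g h))))) p))
Step 8: (((\a.a) (\a.a)) ((\f.(\g.(\h.((f h) (g h))))) p))
Step 9: ((\a.a) ((\f.(\g.(\h.((f h) (g h))))) p))
Step 10: ((\f.(\g.(\h.((f h) (g h))))) p)
Step 11: (\g.(\h.((p h) (g h))))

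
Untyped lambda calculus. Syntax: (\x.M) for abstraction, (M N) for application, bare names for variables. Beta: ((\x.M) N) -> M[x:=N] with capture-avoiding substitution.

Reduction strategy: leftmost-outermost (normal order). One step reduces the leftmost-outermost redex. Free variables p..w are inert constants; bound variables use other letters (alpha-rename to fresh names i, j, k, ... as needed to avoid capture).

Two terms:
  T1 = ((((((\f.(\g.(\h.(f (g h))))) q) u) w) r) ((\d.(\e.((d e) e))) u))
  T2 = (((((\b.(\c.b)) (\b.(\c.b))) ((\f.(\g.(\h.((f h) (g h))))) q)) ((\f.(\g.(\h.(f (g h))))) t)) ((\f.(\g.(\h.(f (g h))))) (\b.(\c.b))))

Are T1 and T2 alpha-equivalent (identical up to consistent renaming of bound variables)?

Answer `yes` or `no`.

Answer: no

Derivation:
Term 1: ((((((\f.(\g.(\h.(f (g h))))) q) u) w) r) ((\d.(\e.((d e) e))) u))
Term 2: (((((\b.(\c.b)) (\b.(\c.b))) ((\f.(\g.(\h.((f h) (g h))))) q)) ((\f.(\g.(\h.(f (g h))))) t)) ((\f.(\g.(\h.(f (g h))))) (\b.(\c.b))))
Alpha-equivalence: compare structure up to binder renaming.
Result: False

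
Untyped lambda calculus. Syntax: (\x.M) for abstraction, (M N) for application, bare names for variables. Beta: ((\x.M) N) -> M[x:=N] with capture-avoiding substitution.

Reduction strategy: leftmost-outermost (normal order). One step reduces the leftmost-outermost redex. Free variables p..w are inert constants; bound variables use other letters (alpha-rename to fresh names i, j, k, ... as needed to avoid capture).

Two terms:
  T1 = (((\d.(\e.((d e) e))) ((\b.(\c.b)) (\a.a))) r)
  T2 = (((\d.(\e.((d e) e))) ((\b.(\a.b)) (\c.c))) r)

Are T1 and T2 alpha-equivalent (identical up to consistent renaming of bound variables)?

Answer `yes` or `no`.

Term 1: (((\d.(\e.((d e) e))) ((\b.(\c.b)) (\a.a))) r)
Term 2: (((\d.(\e.((d e) e))) ((\b.(\a.b)) (\c.c))) r)
Alpha-equivalence: compare structure up to binder renaming.
Result: True

Answer: yes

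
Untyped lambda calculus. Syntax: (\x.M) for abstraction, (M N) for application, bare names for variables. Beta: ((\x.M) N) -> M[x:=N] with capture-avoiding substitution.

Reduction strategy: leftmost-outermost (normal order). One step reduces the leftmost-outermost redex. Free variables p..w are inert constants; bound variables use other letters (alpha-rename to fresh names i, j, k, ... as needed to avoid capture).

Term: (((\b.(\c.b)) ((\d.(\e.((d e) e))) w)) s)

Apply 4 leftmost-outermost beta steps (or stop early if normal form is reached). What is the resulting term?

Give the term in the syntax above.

Step 0: (((\b.(\c.b)) ((\d.(\e.((d e) e))) w)) s)
Step 1: ((\c.((\d.(\e.((d e) e))) w)) s)
Step 2: ((\d.(\e.((d e) e))) w)
Step 3: (\e.((w e) e))
Step 4: (normal form reached)

Answer: (\e.((w e) e))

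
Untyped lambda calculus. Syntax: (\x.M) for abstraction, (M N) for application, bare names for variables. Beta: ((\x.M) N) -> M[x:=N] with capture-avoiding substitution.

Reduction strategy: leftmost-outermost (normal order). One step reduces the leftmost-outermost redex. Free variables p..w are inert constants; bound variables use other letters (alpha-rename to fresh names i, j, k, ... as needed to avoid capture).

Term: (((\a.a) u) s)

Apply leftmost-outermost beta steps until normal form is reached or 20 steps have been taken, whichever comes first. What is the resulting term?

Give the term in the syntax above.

Step 0: (((\a.a) u) s)
Step 1: (u s)

Answer: (u s)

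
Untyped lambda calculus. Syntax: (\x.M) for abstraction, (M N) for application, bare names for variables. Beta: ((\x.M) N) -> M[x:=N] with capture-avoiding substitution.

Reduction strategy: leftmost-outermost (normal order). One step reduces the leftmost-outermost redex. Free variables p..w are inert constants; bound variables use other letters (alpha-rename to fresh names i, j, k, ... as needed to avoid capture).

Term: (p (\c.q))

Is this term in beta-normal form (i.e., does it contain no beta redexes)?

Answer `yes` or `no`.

Term: (p (\c.q))
No beta redexes found.

Answer: yes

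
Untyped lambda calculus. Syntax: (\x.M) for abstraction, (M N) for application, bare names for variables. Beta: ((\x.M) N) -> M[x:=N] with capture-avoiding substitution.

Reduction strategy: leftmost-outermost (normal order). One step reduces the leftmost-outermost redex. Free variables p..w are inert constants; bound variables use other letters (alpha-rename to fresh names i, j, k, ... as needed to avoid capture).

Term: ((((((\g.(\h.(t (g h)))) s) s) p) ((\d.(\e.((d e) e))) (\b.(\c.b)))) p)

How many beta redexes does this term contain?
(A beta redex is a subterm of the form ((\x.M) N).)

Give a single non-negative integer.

Term: ((((((\g.(\h.(t (g h)))) s) s) p) ((\d.(\e.((d e) e))) (\b.(\c.b)))) p)
  Redex: ((\g.(\h.(t (g h)))) s)
  Redex: ((\d.(\e.((d e) e))) (\b.(\c.b)))
Total redexes: 2

Answer: 2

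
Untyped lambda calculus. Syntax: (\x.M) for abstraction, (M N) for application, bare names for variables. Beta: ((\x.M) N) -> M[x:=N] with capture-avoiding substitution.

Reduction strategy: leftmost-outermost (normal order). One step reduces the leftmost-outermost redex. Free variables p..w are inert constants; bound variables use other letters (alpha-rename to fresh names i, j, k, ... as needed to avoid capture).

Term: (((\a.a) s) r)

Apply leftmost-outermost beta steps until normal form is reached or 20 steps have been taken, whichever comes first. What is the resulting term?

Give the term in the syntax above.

Step 0: (((\a.a) s) r)
Step 1: (s r)

Answer: (s r)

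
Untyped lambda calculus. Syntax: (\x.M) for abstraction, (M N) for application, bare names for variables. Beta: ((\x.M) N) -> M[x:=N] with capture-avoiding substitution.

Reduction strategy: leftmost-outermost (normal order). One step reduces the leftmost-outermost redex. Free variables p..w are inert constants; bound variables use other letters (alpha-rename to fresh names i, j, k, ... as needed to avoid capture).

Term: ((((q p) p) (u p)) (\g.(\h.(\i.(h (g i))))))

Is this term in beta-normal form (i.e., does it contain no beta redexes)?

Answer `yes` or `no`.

Answer: yes

Derivation:
Term: ((((q p) p) (u p)) (\g.(\h.(\i.(h (g i))))))
No beta redexes found.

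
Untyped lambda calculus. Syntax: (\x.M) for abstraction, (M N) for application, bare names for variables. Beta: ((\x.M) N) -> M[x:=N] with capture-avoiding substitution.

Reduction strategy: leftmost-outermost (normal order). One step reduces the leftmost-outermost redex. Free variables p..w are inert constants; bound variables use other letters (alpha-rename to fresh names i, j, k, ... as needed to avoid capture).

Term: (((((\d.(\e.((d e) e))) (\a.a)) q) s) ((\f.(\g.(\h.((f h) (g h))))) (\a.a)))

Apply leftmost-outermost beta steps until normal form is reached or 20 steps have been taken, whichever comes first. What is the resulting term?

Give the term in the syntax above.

Step 0: (((((\d.(\e.((d e) e))) (\a.a)) q) s) ((\f.(\g.(\h.((f h) (g h))))) (\a.a)))
Step 1: ((((\e.(((\a.a) e) e)) q) s) ((\f.(\g.(\h.((f h) (g h))))) (\a.a)))
Step 2: (((((\a.a) q) q) s) ((\f.(\g.(\h.((f h) (g h))))) (\a.a)))
Step 3: (((q q) s) ((\f.(\g.(\h.((f h) (g h))))) (\a.a)))
Step 4: (((q q) s) (\g.(\h.(((\a.a) h) (g h)))))
Step 5: (((q q) s) (\g.(\h.(h (g h)))))

Answer: (((q q) s) (\g.(\h.(h (g h)))))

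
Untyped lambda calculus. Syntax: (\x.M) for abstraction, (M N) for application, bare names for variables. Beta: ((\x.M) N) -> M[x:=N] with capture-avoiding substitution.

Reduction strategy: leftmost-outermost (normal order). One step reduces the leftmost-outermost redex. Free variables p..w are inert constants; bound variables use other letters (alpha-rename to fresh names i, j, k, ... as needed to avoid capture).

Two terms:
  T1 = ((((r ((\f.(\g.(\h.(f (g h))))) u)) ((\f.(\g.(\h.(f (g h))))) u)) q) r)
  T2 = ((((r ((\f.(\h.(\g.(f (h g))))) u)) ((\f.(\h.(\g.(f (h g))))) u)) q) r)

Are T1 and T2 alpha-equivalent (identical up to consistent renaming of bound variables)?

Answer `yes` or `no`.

Answer: yes

Derivation:
Term 1: ((((r ((\f.(\g.(\h.(f (g h))))) u)) ((\f.(\g.(\h.(f (g h))))) u)) q) r)
Term 2: ((((r ((\f.(\h.(\g.(f (h g))))) u)) ((\f.(\h.(\g.(f (h g))))) u)) q) r)
Alpha-equivalence: compare structure up to binder renaming.
Result: True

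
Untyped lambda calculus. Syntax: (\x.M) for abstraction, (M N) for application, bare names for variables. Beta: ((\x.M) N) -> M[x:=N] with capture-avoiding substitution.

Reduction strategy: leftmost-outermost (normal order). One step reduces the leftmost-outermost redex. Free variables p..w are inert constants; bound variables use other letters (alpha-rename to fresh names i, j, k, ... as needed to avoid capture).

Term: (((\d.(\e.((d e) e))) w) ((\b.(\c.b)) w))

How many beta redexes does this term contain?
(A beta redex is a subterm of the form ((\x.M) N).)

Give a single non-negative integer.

Term: (((\d.(\e.((d e) e))) w) ((\b.(\c.b)) w))
  Redex: ((\d.(\e.((d e) e))) w)
  Redex: ((\b.(\c.b)) w)
Total redexes: 2

Answer: 2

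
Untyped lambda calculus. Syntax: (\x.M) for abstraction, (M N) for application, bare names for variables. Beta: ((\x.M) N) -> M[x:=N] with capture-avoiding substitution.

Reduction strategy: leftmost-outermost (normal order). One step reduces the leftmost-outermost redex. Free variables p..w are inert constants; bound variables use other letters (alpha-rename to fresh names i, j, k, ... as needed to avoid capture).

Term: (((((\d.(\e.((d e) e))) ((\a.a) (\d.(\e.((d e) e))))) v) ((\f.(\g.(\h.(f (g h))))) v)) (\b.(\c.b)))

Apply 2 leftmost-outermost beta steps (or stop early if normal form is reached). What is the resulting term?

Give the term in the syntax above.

Step 0: (((((\d.(\e.((d e) e))) ((\a.a) (\d.(\e.((d e) e))))) v) ((\f.(\g.(\h.(f (g h))))) v)) (\b.(\c.b)))
Step 1: ((((\e.((((\a.a) (\d.(\e.((d e) e)))) e) e)) v) ((\f.(\g.(\h.(f (g h))))) v)) (\b.(\c.b)))
Step 2: ((((((\a.a) (\d.(\e.((d e) e)))) v) v) ((\f.(\g.(\h.(f (g h))))) v)) (\b.(\c.b)))

Answer: ((((((\a.a) (\d.(\e.((d e) e)))) v) v) ((\f.(\g.(\h.(f (g h))))) v)) (\b.(\c.b)))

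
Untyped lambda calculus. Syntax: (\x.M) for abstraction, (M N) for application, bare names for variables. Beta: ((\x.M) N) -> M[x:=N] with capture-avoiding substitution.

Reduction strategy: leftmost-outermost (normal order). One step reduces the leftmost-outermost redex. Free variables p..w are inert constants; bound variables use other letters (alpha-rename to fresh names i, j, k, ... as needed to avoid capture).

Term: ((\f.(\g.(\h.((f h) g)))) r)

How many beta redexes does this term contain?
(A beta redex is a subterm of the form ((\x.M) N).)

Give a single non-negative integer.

Answer: 1

Derivation:
Term: ((\f.(\g.(\h.((f h) g)))) r)
  Redex: ((\f.(\g.(\h.((f h) g)))) r)
Total redexes: 1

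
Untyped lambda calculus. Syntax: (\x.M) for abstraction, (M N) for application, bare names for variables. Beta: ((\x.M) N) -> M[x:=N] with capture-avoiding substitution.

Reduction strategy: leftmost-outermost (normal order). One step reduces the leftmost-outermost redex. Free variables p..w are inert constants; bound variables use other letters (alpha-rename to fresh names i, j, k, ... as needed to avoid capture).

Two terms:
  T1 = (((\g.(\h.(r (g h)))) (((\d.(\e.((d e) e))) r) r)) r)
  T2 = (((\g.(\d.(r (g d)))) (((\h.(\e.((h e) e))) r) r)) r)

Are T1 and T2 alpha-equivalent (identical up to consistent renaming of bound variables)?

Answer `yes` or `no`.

Term 1: (((\g.(\h.(r (g h)))) (((\d.(\e.((d e) e))) r) r)) r)
Term 2: (((\g.(\d.(r (g d)))) (((\h.(\e.((h e) e))) r) r)) r)
Alpha-equivalence: compare structure up to binder renaming.
Result: True

Answer: yes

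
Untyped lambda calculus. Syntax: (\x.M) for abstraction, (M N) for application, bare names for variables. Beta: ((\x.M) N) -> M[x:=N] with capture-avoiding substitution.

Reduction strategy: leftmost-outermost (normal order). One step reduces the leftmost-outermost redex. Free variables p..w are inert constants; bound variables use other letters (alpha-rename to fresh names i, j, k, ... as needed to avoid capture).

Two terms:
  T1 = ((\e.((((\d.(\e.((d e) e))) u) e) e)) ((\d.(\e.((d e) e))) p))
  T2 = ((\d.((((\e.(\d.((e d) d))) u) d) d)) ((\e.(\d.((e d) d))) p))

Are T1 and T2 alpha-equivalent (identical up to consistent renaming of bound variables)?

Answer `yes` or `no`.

Term 1: ((\e.((((\d.(\e.((d e) e))) u) e) e)) ((\d.(\e.((d e) e))) p))
Term 2: ((\d.((((\e.(\d.((e d) d))) u) d) d)) ((\e.(\d.((e d) d))) p))
Alpha-equivalence: compare structure up to binder renaming.
Result: True

Answer: yes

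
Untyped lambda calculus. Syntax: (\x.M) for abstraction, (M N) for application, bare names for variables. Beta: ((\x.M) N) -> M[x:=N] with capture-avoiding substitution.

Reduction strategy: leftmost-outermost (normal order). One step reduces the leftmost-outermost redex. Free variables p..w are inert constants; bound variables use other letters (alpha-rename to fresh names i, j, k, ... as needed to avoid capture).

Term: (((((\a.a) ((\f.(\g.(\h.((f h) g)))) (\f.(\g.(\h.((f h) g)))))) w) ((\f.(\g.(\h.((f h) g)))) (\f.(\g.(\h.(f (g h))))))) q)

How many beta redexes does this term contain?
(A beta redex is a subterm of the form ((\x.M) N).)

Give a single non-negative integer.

Term: (((((\a.a) ((\f.(\g.(\h.((f h) g)))) (\f.(\g.(\h.((f h) g)))))) w) ((\f.(\g.(\h.((f h) g)))) (\f.(\g.(\h.(f (g h))))))) q)
  Redex: ((\a.a) ((\f.(\g.(\h.((f h) g)))) (\f.(\g.(\h.((f h) g))))))
  Redex: ((\f.(\g.(\h.((f h) g)))) (\f.(\g.(\h.((f h) g)))))
  Redex: ((\f.(\g.(\h.((f h) g)))) (\f.(\g.(\h.(f (g h))))))
Total redexes: 3

Answer: 3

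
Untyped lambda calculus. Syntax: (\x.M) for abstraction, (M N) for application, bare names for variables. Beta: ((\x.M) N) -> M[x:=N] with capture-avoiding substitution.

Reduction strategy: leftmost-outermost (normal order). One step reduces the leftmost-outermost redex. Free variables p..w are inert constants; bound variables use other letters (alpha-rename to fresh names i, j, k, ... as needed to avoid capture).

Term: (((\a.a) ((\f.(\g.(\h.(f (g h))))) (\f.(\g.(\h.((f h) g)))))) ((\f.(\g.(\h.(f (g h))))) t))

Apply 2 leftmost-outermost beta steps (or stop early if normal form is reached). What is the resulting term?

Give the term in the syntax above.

Answer: ((\g.(\h.((\f.(\g.(\h.((f h) g)))) (g h)))) ((\f.(\g.(\h.(f (g h))))) t))

Derivation:
Step 0: (((\a.a) ((\f.(\g.(\h.(f (g h))))) (\f.(\g.(\h.((f h) g)))))) ((\f.(\g.(\h.(f (g h))))) t))
Step 1: (((\f.(\g.(\h.(f (g h))))) (\f.(\g.(\h.((f h) g))))) ((\f.(\g.(\h.(f (g h))))) t))
Step 2: ((\g.(\h.((\f.(\g.(\h.((f h) g)))) (g h)))) ((\f.(\g.(\h.(f (g h))))) t))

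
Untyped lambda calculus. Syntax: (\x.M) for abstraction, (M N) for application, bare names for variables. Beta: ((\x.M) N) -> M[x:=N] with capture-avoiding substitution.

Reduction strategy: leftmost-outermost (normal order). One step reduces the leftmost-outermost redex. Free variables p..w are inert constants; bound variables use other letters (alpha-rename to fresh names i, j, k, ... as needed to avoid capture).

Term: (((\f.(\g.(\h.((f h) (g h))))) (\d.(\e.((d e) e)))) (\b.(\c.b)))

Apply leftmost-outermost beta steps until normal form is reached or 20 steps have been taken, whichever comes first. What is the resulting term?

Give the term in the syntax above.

Answer: (\h.((h (\c.h)) (\c.h)))

Derivation:
Step 0: (((\f.(\g.(\h.((f h) (g h))))) (\d.(\e.((d e) e)))) (\b.(\c.b)))
Step 1: ((\g.(\h.(((\d.(\e.((d e) e))) h) (g h)))) (\b.(\c.b)))
Step 2: (\h.(((\d.(\e.((d e) e))) h) ((\b.(\c.b)) h)))
Step 3: (\h.((\e.((h e) e)) ((\b.(\c.b)) h)))
Step 4: (\h.((h ((\b.(\c.b)) h)) ((\b.(\c.b)) h)))
Step 5: (\h.((h (\c.h)) ((\b.(\c.b)) h)))
Step 6: (\h.((h (\c.h)) (\c.h)))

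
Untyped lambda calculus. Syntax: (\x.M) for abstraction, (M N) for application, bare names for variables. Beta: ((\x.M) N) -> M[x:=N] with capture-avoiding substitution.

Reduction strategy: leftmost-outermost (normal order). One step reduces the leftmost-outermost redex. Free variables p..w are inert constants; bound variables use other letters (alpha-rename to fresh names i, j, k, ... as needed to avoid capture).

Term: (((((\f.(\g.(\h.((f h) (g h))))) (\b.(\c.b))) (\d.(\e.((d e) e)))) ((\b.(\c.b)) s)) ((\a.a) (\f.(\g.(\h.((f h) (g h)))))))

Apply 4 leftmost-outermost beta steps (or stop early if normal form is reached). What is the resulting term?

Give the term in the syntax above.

Step 0: (((((\f.(\g.(\h.((f h) (g h))))) (\b.(\c.b))) (\d.(\e.((d e) e)))) ((\b.(\c.b)) s)) ((\a.a) (\f.(\g.(\h.((f h) (g h)))))))
Step 1: ((((\g.(\h.(((\b.(\c.b)) h) (g h)))) (\d.(\e.((d e) e)))) ((\b.(\c.b)) s)) ((\a.a) (\f.(\g.(\h.((f h) (g h)))))))
Step 2: (((\h.(((\b.(\c.b)) h) ((\d.(\e.((d e) e))) h))) ((\b.(\c.b)) s)) ((\a.a) (\f.(\g.(\h.((f h) (g h)))))))
Step 3: ((((\b.(\c.b)) ((\b.(\c.b)) s)) ((\d.(\e.((d e) e))) ((\b.(\c.b)) s))) ((\a.a) (\f.(\g.(\h.((f h) (g h)))))))
Step 4: (((\c.((\b.(\c.b)) s)) ((\d.(\e.((d e) e))) ((\b.(\c.b)) s))) ((\a.a) (\f.(\g.(\h.((f h) (g h)))))))

Answer: (((\c.((\b.(\c.b)) s)) ((\d.(\e.((d e) e))) ((\b.(\c.b)) s))) ((\a.a) (\f.(\g.(\h.((f h) (g h)))))))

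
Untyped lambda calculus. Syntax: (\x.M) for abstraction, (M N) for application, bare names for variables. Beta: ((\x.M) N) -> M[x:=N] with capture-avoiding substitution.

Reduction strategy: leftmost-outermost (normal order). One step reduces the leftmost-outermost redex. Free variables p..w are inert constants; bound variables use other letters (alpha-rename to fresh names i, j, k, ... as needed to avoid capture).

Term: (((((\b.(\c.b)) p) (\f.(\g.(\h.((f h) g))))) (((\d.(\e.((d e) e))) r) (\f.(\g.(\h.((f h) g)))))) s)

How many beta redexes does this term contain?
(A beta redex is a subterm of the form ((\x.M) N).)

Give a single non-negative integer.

Term: (((((\b.(\c.b)) p) (\f.(\g.(\h.((f h) g))))) (((\d.(\e.((d e) e))) r) (\f.(\g.(\h.((f h) g)))))) s)
  Redex: ((\b.(\c.b)) p)
  Redex: ((\d.(\e.((d e) e))) r)
Total redexes: 2

Answer: 2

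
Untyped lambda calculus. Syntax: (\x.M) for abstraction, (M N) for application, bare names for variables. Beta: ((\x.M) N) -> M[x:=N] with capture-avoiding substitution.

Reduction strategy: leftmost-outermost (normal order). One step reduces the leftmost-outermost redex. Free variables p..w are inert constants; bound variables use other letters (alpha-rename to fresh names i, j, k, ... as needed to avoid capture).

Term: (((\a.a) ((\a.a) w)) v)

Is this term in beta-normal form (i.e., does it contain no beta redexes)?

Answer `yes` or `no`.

Term: (((\a.a) ((\a.a) w)) v)
Found 2 beta redex(es).

Answer: no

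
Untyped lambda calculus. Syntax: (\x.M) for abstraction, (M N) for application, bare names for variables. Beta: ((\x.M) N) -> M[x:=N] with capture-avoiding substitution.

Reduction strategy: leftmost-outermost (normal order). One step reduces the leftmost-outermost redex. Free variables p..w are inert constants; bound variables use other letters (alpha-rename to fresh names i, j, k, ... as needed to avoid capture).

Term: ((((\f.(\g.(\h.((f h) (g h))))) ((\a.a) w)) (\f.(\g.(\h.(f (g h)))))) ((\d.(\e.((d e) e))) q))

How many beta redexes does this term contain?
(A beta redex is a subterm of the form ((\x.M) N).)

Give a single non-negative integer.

Answer: 3

Derivation:
Term: ((((\f.(\g.(\h.((f h) (g h))))) ((\a.a) w)) (\f.(\g.(\h.(f (g h)))))) ((\d.(\e.((d e) e))) q))
  Redex: ((\f.(\g.(\h.((f h) (g h))))) ((\a.a) w))
  Redex: ((\a.a) w)
  Redex: ((\d.(\e.((d e) e))) q)
Total redexes: 3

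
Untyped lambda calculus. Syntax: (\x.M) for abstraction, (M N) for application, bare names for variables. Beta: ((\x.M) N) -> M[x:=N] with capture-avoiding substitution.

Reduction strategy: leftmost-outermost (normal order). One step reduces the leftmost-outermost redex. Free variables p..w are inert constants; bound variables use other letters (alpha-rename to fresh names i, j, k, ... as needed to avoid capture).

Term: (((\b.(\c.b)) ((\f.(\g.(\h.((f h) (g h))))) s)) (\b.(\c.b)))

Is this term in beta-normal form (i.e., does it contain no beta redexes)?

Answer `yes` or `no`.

Term: (((\b.(\c.b)) ((\f.(\g.(\h.((f h) (g h))))) s)) (\b.(\c.b)))
Found 2 beta redex(es).

Answer: no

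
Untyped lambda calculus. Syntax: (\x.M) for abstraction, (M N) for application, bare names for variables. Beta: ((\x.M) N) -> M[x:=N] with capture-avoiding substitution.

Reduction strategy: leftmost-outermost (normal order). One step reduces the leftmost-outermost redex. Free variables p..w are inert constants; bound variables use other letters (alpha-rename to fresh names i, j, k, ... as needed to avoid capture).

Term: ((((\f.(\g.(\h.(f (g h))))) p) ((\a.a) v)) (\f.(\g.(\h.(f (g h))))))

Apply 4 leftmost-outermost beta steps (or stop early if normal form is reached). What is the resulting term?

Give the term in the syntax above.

Step 0: ((((\f.(\g.(\h.(f (g h))))) p) ((\a.a) v)) (\f.(\g.(\h.(f (g h))))))
Step 1: (((\g.(\h.(p (g h)))) ((\a.a) v)) (\f.(\g.(\h.(f (g h))))))
Step 2: ((\h.(p (((\a.a) v) h))) (\f.(\g.(\h.(f (g h))))))
Step 3: (p (((\a.a) v) (\f.(\g.(\h.(f (g h)))))))
Step 4: (p (v (\f.(\g.(\h.(f (g h)))))))

Answer: (p (v (\f.(\g.(\h.(f (g h)))))))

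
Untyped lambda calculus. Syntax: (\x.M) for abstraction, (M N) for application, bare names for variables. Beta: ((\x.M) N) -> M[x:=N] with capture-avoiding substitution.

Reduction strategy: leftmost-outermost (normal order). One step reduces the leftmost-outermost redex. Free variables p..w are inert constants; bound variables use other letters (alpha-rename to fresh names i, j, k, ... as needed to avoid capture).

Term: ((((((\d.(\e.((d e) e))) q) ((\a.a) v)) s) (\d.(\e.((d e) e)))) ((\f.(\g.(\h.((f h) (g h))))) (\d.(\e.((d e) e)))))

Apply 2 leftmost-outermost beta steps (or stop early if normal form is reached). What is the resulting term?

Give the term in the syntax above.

Answer: (((((q ((\a.a) v)) ((\a.a) v)) s) (\d.(\e.((d e) e)))) ((\f.(\g.(\h.((f h) (g h))))) (\d.(\e.((d e) e)))))

Derivation:
Step 0: ((((((\d.(\e.((d e) e))) q) ((\a.a) v)) s) (\d.(\e.((d e) e)))) ((\f.(\g.(\h.((f h) (g h))))) (\d.(\e.((d e) e)))))
Step 1: (((((\e.((q e) e)) ((\a.a) v)) s) (\d.(\e.((d e) e)))) ((\f.(\g.(\h.((f h) (g h))))) (\d.(\e.((d e) e)))))
Step 2: (((((q ((\a.a) v)) ((\a.a) v)) s) (\d.(\e.((d e) e)))) ((\f.(\g.(\h.((f h) (g h))))) (\d.(\e.((d e) e)))))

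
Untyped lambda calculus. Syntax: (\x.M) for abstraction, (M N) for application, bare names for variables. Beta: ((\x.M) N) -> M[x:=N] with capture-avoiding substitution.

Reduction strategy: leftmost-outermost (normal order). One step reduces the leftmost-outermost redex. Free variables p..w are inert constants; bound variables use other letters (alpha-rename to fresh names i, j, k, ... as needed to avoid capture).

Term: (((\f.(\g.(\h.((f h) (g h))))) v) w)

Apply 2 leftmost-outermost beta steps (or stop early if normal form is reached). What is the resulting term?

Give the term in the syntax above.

Answer: (\h.((v h) (w h)))

Derivation:
Step 0: (((\f.(\g.(\h.((f h) (g h))))) v) w)
Step 1: ((\g.(\h.((v h) (g h)))) w)
Step 2: (\h.((v h) (w h)))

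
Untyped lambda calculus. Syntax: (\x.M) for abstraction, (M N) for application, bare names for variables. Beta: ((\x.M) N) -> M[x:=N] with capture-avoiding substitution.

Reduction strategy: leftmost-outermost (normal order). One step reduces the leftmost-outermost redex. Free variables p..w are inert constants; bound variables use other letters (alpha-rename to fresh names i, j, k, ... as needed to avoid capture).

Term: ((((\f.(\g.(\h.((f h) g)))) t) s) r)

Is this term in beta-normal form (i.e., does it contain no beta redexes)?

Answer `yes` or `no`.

Answer: no

Derivation:
Term: ((((\f.(\g.(\h.((f h) g)))) t) s) r)
Found 1 beta redex(es).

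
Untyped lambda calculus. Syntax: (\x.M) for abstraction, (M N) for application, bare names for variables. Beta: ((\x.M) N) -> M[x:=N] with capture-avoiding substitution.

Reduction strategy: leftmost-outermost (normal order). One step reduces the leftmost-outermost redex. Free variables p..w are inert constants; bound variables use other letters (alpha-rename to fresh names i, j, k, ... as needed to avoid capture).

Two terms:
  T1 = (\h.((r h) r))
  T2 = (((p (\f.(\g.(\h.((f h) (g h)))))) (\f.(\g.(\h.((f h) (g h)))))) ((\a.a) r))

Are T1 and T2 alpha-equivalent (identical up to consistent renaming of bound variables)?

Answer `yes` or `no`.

Answer: no

Derivation:
Term 1: (\h.((r h) r))
Term 2: (((p (\f.(\g.(\h.((f h) (g h)))))) (\f.(\g.(\h.((f h) (g h)))))) ((\a.a) r))
Alpha-equivalence: compare structure up to binder renaming.
Result: False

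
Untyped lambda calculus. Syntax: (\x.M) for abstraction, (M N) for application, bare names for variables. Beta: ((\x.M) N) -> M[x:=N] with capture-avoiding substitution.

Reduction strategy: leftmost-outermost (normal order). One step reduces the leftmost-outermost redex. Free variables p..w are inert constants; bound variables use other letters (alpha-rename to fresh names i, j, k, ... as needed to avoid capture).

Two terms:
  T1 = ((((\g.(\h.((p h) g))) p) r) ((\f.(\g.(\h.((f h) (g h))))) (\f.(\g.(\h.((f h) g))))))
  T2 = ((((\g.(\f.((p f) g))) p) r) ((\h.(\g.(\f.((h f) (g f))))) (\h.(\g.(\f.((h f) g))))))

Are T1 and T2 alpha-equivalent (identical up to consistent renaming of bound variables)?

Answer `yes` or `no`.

Term 1: ((((\g.(\h.((p h) g))) p) r) ((\f.(\g.(\h.((f h) (g h))))) (\f.(\g.(\h.((f h) g))))))
Term 2: ((((\g.(\f.((p f) g))) p) r) ((\h.(\g.(\f.((h f) (g f))))) (\h.(\g.(\f.((h f) g))))))
Alpha-equivalence: compare structure up to binder renaming.
Result: True

Answer: yes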